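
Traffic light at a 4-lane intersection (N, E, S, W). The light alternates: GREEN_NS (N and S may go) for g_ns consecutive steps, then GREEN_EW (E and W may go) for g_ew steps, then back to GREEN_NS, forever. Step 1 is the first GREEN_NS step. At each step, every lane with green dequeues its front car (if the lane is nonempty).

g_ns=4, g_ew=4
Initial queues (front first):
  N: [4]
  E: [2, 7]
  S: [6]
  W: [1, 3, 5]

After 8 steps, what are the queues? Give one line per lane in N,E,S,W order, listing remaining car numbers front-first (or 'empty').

Step 1 [NS]: N:car4-GO,E:wait,S:car6-GO,W:wait | queues: N=0 E=2 S=0 W=3
Step 2 [NS]: N:empty,E:wait,S:empty,W:wait | queues: N=0 E=2 S=0 W=3
Step 3 [NS]: N:empty,E:wait,S:empty,W:wait | queues: N=0 E=2 S=0 W=3
Step 4 [NS]: N:empty,E:wait,S:empty,W:wait | queues: N=0 E=2 S=0 W=3
Step 5 [EW]: N:wait,E:car2-GO,S:wait,W:car1-GO | queues: N=0 E=1 S=0 W=2
Step 6 [EW]: N:wait,E:car7-GO,S:wait,W:car3-GO | queues: N=0 E=0 S=0 W=1
Step 7 [EW]: N:wait,E:empty,S:wait,W:car5-GO | queues: N=0 E=0 S=0 W=0

N: empty
E: empty
S: empty
W: empty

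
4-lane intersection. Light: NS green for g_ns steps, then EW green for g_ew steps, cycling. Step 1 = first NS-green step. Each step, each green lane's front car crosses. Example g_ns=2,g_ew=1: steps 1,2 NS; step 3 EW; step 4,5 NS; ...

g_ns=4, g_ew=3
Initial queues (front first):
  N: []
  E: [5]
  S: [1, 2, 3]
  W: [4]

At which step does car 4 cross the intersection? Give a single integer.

Step 1 [NS]: N:empty,E:wait,S:car1-GO,W:wait | queues: N=0 E=1 S=2 W=1
Step 2 [NS]: N:empty,E:wait,S:car2-GO,W:wait | queues: N=0 E=1 S=1 W=1
Step 3 [NS]: N:empty,E:wait,S:car3-GO,W:wait | queues: N=0 E=1 S=0 W=1
Step 4 [NS]: N:empty,E:wait,S:empty,W:wait | queues: N=0 E=1 S=0 W=1
Step 5 [EW]: N:wait,E:car5-GO,S:wait,W:car4-GO | queues: N=0 E=0 S=0 W=0
Car 4 crosses at step 5

5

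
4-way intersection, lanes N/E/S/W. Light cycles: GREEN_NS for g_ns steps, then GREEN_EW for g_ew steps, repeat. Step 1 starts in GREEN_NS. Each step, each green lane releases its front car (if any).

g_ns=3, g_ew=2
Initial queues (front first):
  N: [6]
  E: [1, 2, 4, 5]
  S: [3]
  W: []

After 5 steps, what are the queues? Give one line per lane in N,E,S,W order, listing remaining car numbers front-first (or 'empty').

Step 1 [NS]: N:car6-GO,E:wait,S:car3-GO,W:wait | queues: N=0 E=4 S=0 W=0
Step 2 [NS]: N:empty,E:wait,S:empty,W:wait | queues: N=0 E=4 S=0 W=0
Step 3 [NS]: N:empty,E:wait,S:empty,W:wait | queues: N=0 E=4 S=0 W=0
Step 4 [EW]: N:wait,E:car1-GO,S:wait,W:empty | queues: N=0 E=3 S=0 W=0
Step 5 [EW]: N:wait,E:car2-GO,S:wait,W:empty | queues: N=0 E=2 S=0 W=0

N: empty
E: 4 5
S: empty
W: empty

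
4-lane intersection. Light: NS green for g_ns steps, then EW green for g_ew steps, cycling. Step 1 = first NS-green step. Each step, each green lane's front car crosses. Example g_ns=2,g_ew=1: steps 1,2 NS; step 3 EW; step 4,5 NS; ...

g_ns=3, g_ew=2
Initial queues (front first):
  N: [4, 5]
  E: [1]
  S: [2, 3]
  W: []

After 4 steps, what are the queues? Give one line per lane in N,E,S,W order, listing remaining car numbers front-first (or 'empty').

Step 1 [NS]: N:car4-GO,E:wait,S:car2-GO,W:wait | queues: N=1 E=1 S=1 W=0
Step 2 [NS]: N:car5-GO,E:wait,S:car3-GO,W:wait | queues: N=0 E=1 S=0 W=0
Step 3 [NS]: N:empty,E:wait,S:empty,W:wait | queues: N=0 E=1 S=0 W=0
Step 4 [EW]: N:wait,E:car1-GO,S:wait,W:empty | queues: N=0 E=0 S=0 W=0

N: empty
E: empty
S: empty
W: empty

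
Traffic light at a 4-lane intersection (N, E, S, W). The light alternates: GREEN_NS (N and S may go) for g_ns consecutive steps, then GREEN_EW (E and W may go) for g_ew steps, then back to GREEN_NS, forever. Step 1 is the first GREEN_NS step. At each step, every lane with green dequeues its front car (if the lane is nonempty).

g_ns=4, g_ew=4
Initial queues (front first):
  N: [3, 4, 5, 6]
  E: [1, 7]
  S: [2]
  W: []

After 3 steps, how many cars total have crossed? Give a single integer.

Answer: 4

Derivation:
Step 1 [NS]: N:car3-GO,E:wait,S:car2-GO,W:wait | queues: N=3 E=2 S=0 W=0
Step 2 [NS]: N:car4-GO,E:wait,S:empty,W:wait | queues: N=2 E=2 S=0 W=0
Step 3 [NS]: N:car5-GO,E:wait,S:empty,W:wait | queues: N=1 E=2 S=0 W=0
Cars crossed by step 3: 4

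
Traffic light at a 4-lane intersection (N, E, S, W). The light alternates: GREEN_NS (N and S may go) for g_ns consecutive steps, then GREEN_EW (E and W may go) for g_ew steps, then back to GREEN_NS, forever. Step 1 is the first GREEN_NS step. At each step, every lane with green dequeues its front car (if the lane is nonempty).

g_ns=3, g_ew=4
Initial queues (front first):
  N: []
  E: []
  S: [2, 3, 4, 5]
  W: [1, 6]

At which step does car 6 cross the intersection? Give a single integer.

Step 1 [NS]: N:empty,E:wait,S:car2-GO,W:wait | queues: N=0 E=0 S=3 W=2
Step 2 [NS]: N:empty,E:wait,S:car3-GO,W:wait | queues: N=0 E=0 S=2 W=2
Step 3 [NS]: N:empty,E:wait,S:car4-GO,W:wait | queues: N=0 E=0 S=1 W=2
Step 4 [EW]: N:wait,E:empty,S:wait,W:car1-GO | queues: N=0 E=0 S=1 W=1
Step 5 [EW]: N:wait,E:empty,S:wait,W:car6-GO | queues: N=0 E=0 S=1 W=0
Step 6 [EW]: N:wait,E:empty,S:wait,W:empty | queues: N=0 E=0 S=1 W=0
Step 7 [EW]: N:wait,E:empty,S:wait,W:empty | queues: N=0 E=0 S=1 W=0
Step 8 [NS]: N:empty,E:wait,S:car5-GO,W:wait | queues: N=0 E=0 S=0 W=0
Car 6 crosses at step 5

5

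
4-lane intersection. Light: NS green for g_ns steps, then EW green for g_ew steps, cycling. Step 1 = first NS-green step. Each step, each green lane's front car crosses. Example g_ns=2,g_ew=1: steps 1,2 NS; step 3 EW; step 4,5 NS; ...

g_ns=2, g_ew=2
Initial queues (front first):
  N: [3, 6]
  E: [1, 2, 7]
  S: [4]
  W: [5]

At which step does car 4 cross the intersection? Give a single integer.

Step 1 [NS]: N:car3-GO,E:wait,S:car4-GO,W:wait | queues: N=1 E=3 S=0 W=1
Step 2 [NS]: N:car6-GO,E:wait,S:empty,W:wait | queues: N=0 E=3 S=0 W=1
Step 3 [EW]: N:wait,E:car1-GO,S:wait,W:car5-GO | queues: N=0 E=2 S=0 W=0
Step 4 [EW]: N:wait,E:car2-GO,S:wait,W:empty | queues: N=0 E=1 S=0 W=0
Step 5 [NS]: N:empty,E:wait,S:empty,W:wait | queues: N=0 E=1 S=0 W=0
Step 6 [NS]: N:empty,E:wait,S:empty,W:wait | queues: N=0 E=1 S=0 W=0
Step 7 [EW]: N:wait,E:car7-GO,S:wait,W:empty | queues: N=0 E=0 S=0 W=0
Car 4 crosses at step 1

1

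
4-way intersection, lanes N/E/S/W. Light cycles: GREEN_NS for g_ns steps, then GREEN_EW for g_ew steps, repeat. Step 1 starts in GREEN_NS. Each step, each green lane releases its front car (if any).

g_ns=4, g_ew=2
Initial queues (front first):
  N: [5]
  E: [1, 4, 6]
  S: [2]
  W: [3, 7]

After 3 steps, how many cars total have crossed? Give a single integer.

Step 1 [NS]: N:car5-GO,E:wait,S:car2-GO,W:wait | queues: N=0 E=3 S=0 W=2
Step 2 [NS]: N:empty,E:wait,S:empty,W:wait | queues: N=0 E=3 S=0 W=2
Step 3 [NS]: N:empty,E:wait,S:empty,W:wait | queues: N=0 E=3 S=0 W=2
Cars crossed by step 3: 2

Answer: 2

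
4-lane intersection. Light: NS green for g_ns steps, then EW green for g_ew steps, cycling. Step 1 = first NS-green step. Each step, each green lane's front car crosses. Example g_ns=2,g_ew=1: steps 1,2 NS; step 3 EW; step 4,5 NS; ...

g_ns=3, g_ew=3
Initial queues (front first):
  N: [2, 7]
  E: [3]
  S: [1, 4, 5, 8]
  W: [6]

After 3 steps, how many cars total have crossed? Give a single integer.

Step 1 [NS]: N:car2-GO,E:wait,S:car1-GO,W:wait | queues: N=1 E=1 S=3 W=1
Step 2 [NS]: N:car7-GO,E:wait,S:car4-GO,W:wait | queues: N=0 E=1 S=2 W=1
Step 3 [NS]: N:empty,E:wait,S:car5-GO,W:wait | queues: N=0 E=1 S=1 W=1
Cars crossed by step 3: 5

Answer: 5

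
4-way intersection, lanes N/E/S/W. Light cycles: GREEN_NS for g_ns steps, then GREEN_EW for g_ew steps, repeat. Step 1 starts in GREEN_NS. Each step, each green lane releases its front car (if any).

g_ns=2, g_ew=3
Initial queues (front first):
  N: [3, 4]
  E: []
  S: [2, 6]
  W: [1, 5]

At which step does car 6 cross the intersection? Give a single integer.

Step 1 [NS]: N:car3-GO,E:wait,S:car2-GO,W:wait | queues: N=1 E=0 S=1 W=2
Step 2 [NS]: N:car4-GO,E:wait,S:car6-GO,W:wait | queues: N=0 E=0 S=0 W=2
Step 3 [EW]: N:wait,E:empty,S:wait,W:car1-GO | queues: N=0 E=0 S=0 W=1
Step 4 [EW]: N:wait,E:empty,S:wait,W:car5-GO | queues: N=0 E=0 S=0 W=0
Car 6 crosses at step 2

2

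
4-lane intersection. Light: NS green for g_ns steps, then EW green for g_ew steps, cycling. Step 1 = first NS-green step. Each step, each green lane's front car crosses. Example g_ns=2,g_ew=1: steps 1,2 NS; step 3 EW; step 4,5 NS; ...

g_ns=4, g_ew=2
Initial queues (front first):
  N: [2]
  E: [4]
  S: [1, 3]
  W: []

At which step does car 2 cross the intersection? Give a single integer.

Step 1 [NS]: N:car2-GO,E:wait,S:car1-GO,W:wait | queues: N=0 E=1 S=1 W=0
Step 2 [NS]: N:empty,E:wait,S:car3-GO,W:wait | queues: N=0 E=1 S=0 W=0
Step 3 [NS]: N:empty,E:wait,S:empty,W:wait | queues: N=0 E=1 S=0 W=0
Step 4 [NS]: N:empty,E:wait,S:empty,W:wait | queues: N=0 E=1 S=0 W=0
Step 5 [EW]: N:wait,E:car4-GO,S:wait,W:empty | queues: N=0 E=0 S=0 W=0
Car 2 crosses at step 1

1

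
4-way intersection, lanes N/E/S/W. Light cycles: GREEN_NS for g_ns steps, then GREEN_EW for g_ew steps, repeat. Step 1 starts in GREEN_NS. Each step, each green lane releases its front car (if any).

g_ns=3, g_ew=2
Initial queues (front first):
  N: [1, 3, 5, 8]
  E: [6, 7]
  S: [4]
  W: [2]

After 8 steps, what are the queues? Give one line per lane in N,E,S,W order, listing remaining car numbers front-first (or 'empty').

Step 1 [NS]: N:car1-GO,E:wait,S:car4-GO,W:wait | queues: N=3 E=2 S=0 W=1
Step 2 [NS]: N:car3-GO,E:wait,S:empty,W:wait | queues: N=2 E=2 S=0 W=1
Step 3 [NS]: N:car5-GO,E:wait,S:empty,W:wait | queues: N=1 E=2 S=0 W=1
Step 4 [EW]: N:wait,E:car6-GO,S:wait,W:car2-GO | queues: N=1 E=1 S=0 W=0
Step 5 [EW]: N:wait,E:car7-GO,S:wait,W:empty | queues: N=1 E=0 S=0 W=0
Step 6 [NS]: N:car8-GO,E:wait,S:empty,W:wait | queues: N=0 E=0 S=0 W=0

N: empty
E: empty
S: empty
W: empty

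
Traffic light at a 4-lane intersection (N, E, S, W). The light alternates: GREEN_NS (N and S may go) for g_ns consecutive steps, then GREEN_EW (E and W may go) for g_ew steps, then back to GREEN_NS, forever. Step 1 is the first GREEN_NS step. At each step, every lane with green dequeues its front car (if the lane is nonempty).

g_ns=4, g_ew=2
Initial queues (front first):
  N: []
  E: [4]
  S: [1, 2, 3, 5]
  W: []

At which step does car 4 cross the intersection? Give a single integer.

Step 1 [NS]: N:empty,E:wait,S:car1-GO,W:wait | queues: N=0 E=1 S=3 W=0
Step 2 [NS]: N:empty,E:wait,S:car2-GO,W:wait | queues: N=0 E=1 S=2 W=0
Step 3 [NS]: N:empty,E:wait,S:car3-GO,W:wait | queues: N=0 E=1 S=1 W=0
Step 4 [NS]: N:empty,E:wait,S:car5-GO,W:wait | queues: N=0 E=1 S=0 W=0
Step 5 [EW]: N:wait,E:car4-GO,S:wait,W:empty | queues: N=0 E=0 S=0 W=0
Car 4 crosses at step 5

5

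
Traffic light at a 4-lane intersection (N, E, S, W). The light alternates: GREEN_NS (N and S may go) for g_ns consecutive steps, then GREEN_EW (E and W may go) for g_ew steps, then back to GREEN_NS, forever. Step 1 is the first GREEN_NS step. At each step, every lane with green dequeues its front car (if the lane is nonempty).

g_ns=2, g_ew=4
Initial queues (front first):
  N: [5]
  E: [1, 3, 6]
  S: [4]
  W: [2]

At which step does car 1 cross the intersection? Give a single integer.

Step 1 [NS]: N:car5-GO,E:wait,S:car4-GO,W:wait | queues: N=0 E=3 S=0 W=1
Step 2 [NS]: N:empty,E:wait,S:empty,W:wait | queues: N=0 E=3 S=0 W=1
Step 3 [EW]: N:wait,E:car1-GO,S:wait,W:car2-GO | queues: N=0 E=2 S=0 W=0
Step 4 [EW]: N:wait,E:car3-GO,S:wait,W:empty | queues: N=0 E=1 S=0 W=0
Step 5 [EW]: N:wait,E:car6-GO,S:wait,W:empty | queues: N=0 E=0 S=0 W=0
Car 1 crosses at step 3

3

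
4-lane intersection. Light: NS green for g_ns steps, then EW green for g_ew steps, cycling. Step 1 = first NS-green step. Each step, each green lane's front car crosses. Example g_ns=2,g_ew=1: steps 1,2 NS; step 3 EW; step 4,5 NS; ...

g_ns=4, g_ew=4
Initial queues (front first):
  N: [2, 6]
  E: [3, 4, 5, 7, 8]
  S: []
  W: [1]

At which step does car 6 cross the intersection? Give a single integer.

Step 1 [NS]: N:car2-GO,E:wait,S:empty,W:wait | queues: N=1 E=5 S=0 W=1
Step 2 [NS]: N:car6-GO,E:wait,S:empty,W:wait | queues: N=0 E=5 S=0 W=1
Step 3 [NS]: N:empty,E:wait,S:empty,W:wait | queues: N=0 E=5 S=0 W=1
Step 4 [NS]: N:empty,E:wait,S:empty,W:wait | queues: N=0 E=5 S=0 W=1
Step 5 [EW]: N:wait,E:car3-GO,S:wait,W:car1-GO | queues: N=0 E=4 S=0 W=0
Step 6 [EW]: N:wait,E:car4-GO,S:wait,W:empty | queues: N=0 E=3 S=0 W=0
Step 7 [EW]: N:wait,E:car5-GO,S:wait,W:empty | queues: N=0 E=2 S=0 W=0
Step 8 [EW]: N:wait,E:car7-GO,S:wait,W:empty | queues: N=0 E=1 S=0 W=0
Step 9 [NS]: N:empty,E:wait,S:empty,W:wait | queues: N=0 E=1 S=0 W=0
Step 10 [NS]: N:empty,E:wait,S:empty,W:wait | queues: N=0 E=1 S=0 W=0
Step 11 [NS]: N:empty,E:wait,S:empty,W:wait | queues: N=0 E=1 S=0 W=0
Step 12 [NS]: N:empty,E:wait,S:empty,W:wait | queues: N=0 E=1 S=0 W=0
Step 13 [EW]: N:wait,E:car8-GO,S:wait,W:empty | queues: N=0 E=0 S=0 W=0
Car 6 crosses at step 2

2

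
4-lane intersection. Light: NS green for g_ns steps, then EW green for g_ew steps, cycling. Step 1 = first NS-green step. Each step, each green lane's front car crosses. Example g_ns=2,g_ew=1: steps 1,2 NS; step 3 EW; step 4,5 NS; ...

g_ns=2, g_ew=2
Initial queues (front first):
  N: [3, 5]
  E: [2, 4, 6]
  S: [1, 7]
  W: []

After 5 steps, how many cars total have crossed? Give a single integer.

Step 1 [NS]: N:car3-GO,E:wait,S:car1-GO,W:wait | queues: N=1 E=3 S=1 W=0
Step 2 [NS]: N:car5-GO,E:wait,S:car7-GO,W:wait | queues: N=0 E=3 S=0 W=0
Step 3 [EW]: N:wait,E:car2-GO,S:wait,W:empty | queues: N=0 E=2 S=0 W=0
Step 4 [EW]: N:wait,E:car4-GO,S:wait,W:empty | queues: N=0 E=1 S=0 W=0
Step 5 [NS]: N:empty,E:wait,S:empty,W:wait | queues: N=0 E=1 S=0 W=0
Cars crossed by step 5: 6

Answer: 6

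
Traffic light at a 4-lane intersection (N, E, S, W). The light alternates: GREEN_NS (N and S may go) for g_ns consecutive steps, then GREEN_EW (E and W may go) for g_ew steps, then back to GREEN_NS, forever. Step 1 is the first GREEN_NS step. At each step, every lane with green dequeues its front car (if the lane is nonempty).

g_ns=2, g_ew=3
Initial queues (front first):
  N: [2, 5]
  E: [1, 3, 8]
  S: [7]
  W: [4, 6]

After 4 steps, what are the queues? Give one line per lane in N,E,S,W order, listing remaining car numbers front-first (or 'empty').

Step 1 [NS]: N:car2-GO,E:wait,S:car7-GO,W:wait | queues: N=1 E=3 S=0 W=2
Step 2 [NS]: N:car5-GO,E:wait,S:empty,W:wait | queues: N=0 E=3 S=0 W=2
Step 3 [EW]: N:wait,E:car1-GO,S:wait,W:car4-GO | queues: N=0 E=2 S=0 W=1
Step 4 [EW]: N:wait,E:car3-GO,S:wait,W:car6-GO | queues: N=0 E=1 S=0 W=0

N: empty
E: 8
S: empty
W: empty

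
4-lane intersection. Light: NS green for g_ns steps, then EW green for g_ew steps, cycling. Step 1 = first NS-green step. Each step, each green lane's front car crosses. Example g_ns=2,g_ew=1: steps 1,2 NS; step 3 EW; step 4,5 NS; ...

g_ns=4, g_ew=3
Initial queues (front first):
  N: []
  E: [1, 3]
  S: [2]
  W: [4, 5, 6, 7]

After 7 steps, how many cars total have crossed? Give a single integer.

Step 1 [NS]: N:empty,E:wait,S:car2-GO,W:wait | queues: N=0 E=2 S=0 W=4
Step 2 [NS]: N:empty,E:wait,S:empty,W:wait | queues: N=0 E=2 S=0 W=4
Step 3 [NS]: N:empty,E:wait,S:empty,W:wait | queues: N=0 E=2 S=0 W=4
Step 4 [NS]: N:empty,E:wait,S:empty,W:wait | queues: N=0 E=2 S=0 W=4
Step 5 [EW]: N:wait,E:car1-GO,S:wait,W:car4-GO | queues: N=0 E=1 S=0 W=3
Step 6 [EW]: N:wait,E:car3-GO,S:wait,W:car5-GO | queues: N=0 E=0 S=0 W=2
Step 7 [EW]: N:wait,E:empty,S:wait,W:car6-GO | queues: N=0 E=0 S=0 W=1
Cars crossed by step 7: 6

Answer: 6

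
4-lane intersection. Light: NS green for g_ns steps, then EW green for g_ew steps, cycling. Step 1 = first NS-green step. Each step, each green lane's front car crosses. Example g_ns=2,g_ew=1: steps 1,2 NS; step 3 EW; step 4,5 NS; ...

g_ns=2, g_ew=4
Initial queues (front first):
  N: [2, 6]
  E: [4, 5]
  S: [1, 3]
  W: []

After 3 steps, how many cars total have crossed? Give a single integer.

Step 1 [NS]: N:car2-GO,E:wait,S:car1-GO,W:wait | queues: N=1 E=2 S=1 W=0
Step 2 [NS]: N:car6-GO,E:wait,S:car3-GO,W:wait | queues: N=0 E=2 S=0 W=0
Step 3 [EW]: N:wait,E:car4-GO,S:wait,W:empty | queues: N=0 E=1 S=0 W=0
Cars crossed by step 3: 5

Answer: 5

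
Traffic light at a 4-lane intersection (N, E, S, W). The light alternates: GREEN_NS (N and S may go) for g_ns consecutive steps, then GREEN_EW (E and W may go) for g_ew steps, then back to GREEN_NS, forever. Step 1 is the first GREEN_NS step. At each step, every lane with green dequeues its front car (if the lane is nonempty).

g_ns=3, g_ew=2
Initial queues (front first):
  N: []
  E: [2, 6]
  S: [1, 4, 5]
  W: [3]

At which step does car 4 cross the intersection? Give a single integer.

Step 1 [NS]: N:empty,E:wait,S:car1-GO,W:wait | queues: N=0 E=2 S=2 W=1
Step 2 [NS]: N:empty,E:wait,S:car4-GO,W:wait | queues: N=0 E=2 S=1 W=1
Step 3 [NS]: N:empty,E:wait,S:car5-GO,W:wait | queues: N=0 E=2 S=0 W=1
Step 4 [EW]: N:wait,E:car2-GO,S:wait,W:car3-GO | queues: N=0 E=1 S=0 W=0
Step 5 [EW]: N:wait,E:car6-GO,S:wait,W:empty | queues: N=0 E=0 S=0 W=0
Car 4 crosses at step 2

2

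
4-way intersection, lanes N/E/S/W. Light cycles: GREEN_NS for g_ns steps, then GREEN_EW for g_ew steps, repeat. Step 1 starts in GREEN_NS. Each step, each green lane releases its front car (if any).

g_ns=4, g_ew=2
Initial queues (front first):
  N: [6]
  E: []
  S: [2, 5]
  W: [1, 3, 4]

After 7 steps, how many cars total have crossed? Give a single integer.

Answer: 5

Derivation:
Step 1 [NS]: N:car6-GO,E:wait,S:car2-GO,W:wait | queues: N=0 E=0 S=1 W=3
Step 2 [NS]: N:empty,E:wait,S:car5-GO,W:wait | queues: N=0 E=0 S=0 W=3
Step 3 [NS]: N:empty,E:wait,S:empty,W:wait | queues: N=0 E=0 S=0 W=3
Step 4 [NS]: N:empty,E:wait,S:empty,W:wait | queues: N=0 E=0 S=0 W=3
Step 5 [EW]: N:wait,E:empty,S:wait,W:car1-GO | queues: N=0 E=0 S=0 W=2
Step 6 [EW]: N:wait,E:empty,S:wait,W:car3-GO | queues: N=0 E=0 S=0 W=1
Step 7 [NS]: N:empty,E:wait,S:empty,W:wait | queues: N=0 E=0 S=0 W=1
Cars crossed by step 7: 5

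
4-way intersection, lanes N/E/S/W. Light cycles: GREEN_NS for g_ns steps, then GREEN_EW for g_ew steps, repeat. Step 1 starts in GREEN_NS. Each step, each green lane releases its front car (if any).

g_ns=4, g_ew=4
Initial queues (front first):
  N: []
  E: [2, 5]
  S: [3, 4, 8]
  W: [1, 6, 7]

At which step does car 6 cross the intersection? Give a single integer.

Step 1 [NS]: N:empty,E:wait,S:car3-GO,W:wait | queues: N=0 E=2 S=2 W=3
Step 2 [NS]: N:empty,E:wait,S:car4-GO,W:wait | queues: N=0 E=2 S=1 W=3
Step 3 [NS]: N:empty,E:wait,S:car8-GO,W:wait | queues: N=0 E=2 S=0 W=3
Step 4 [NS]: N:empty,E:wait,S:empty,W:wait | queues: N=0 E=2 S=0 W=3
Step 5 [EW]: N:wait,E:car2-GO,S:wait,W:car1-GO | queues: N=0 E=1 S=0 W=2
Step 6 [EW]: N:wait,E:car5-GO,S:wait,W:car6-GO | queues: N=0 E=0 S=0 W=1
Step 7 [EW]: N:wait,E:empty,S:wait,W:car7-GO | queues: N=0 E=0 S=0 W=0
Car 6 crosses at step 6

6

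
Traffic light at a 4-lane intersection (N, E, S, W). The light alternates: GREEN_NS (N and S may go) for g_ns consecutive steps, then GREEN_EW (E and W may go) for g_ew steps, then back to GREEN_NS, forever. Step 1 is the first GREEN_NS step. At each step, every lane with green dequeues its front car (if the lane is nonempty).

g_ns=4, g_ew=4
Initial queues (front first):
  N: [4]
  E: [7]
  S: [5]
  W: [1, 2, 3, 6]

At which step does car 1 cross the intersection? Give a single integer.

Step 1 [NS]: N:car4-GO,E:wait,S:car5-GO,W:wait | queues: N=0 E=1 S=0 W=4
Step 2 [NS]: N:empty,E:wait,S:empty,W:wait | queues: N=0 E=1 S=0 W=4
Step 3 [NS]: N:empty,E:wait,S:empty,W:wait | queues: N=0 E=1 S=0 W=4
Step 4 [NS]: N:empty,E:wait,S:empty,W:wait | queues: N=0 E=1 S=0 W=4
Step 5 [EW]: N:wait,E:car7-GO,S:wait,W:car1-GO | queues: N=0 E=0 S=0 W=3
Step 6 [EW]: N:wait,E:empty,S:wait,W:car2-GO | queues: N=0 E=0 S=0 W=2
Step 7 [EW]: N:wait,E:empty,S:wait,W:car3-GO | queues: N=0 E=0 S=0 W=1
Step 8 [EW]: N:wait,E:empty,S:wait,W:car6-GO | queues: N=0 E=0 S=0 W=0
Car 1 crosses at step 5

5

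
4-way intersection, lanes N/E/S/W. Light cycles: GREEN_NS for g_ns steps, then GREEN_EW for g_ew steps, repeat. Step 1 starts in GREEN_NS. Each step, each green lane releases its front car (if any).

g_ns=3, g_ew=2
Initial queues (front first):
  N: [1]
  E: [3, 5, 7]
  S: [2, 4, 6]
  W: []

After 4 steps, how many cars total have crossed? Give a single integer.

Step 1 [NS]: N:car1-GO,E:wait,S:car2-GO,W:wait | queues: N=0 E=3 S=2 W=0
Step 2 [NS]: N:empty,E:wait,S:car4-GO,W:wait | queues: N=0 E=3 S=1 W=0
Step 3 [NS]: N:empty,E:wait,S:car6-GO,W:wait | queues: N=0 E=3 S=0 W=0
Step 4 [EW]: N:wait,E:car3-GO,S:wait,W:empty | queues: N=0 E=2 S=0 W=0
Cars crossed by step 4: 5

Answer: 5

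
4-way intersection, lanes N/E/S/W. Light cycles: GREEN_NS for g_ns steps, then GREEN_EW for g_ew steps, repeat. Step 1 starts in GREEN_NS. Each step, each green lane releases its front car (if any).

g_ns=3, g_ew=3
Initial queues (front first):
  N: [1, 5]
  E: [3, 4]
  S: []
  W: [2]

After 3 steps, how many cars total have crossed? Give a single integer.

Step 1 [NS]: N:car1-GO,E:wait,S:empty,W:wait | queues: N=1 E=2 S=0 W=1
Step 2 [NS]: N:car5-GO,E:wait,S:empty,W:wait | queues: N=0 E=2 S=0 W=1
Step 3 [NS]: N:empty,E:wait,S:empty,W:wait | queues: N=0 E=2 S=0 W=1
Cars crossed by step 3: 2

Answer: 2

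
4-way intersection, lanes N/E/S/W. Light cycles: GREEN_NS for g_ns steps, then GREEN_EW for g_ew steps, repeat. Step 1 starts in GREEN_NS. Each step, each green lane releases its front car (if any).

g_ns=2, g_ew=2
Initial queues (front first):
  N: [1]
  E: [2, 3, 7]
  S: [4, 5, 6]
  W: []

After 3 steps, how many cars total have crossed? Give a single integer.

Answer: 4

Derivation:
Step 1 [NS]: N:car1-GO,E:wait,S:car4-GO,W:wait | queues: N=0 E=3 S=2 W=0
Step 2 [NS]: N:empty,E:wait,S:car5-GO,W:wait | queues: N=0 E=3 S=1 W=0
Step 3 [EW]: N:wait,E:car2-GO,S:wait,W:empty | queues: N=0 E=2 S=1 W=0
Cars crossed by step 3: 4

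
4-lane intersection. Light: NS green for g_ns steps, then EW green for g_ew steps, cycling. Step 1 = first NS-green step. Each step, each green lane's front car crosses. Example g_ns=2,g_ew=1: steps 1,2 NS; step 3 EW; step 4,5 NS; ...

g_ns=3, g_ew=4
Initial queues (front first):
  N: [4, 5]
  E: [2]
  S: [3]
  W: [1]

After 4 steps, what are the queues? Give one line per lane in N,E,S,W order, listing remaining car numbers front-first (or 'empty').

Step 1 [NS]: N:car4-GO,E:wait,S:car3-GO,W:wait | queues: N=1 E=1 S=0 W=1
Step 2 [NS]: N:car5-GO,E:wait,S:empty,W:wait | queues: N=0 E=1 S=0 W=1
Step 3 [NS]: N:empty,E:wait,S:empty,W:wait | queues: N=0 E=1 S=0 W=1
Step 4 [EW]: N:wait,E:car2-GO,S:wait,W:car1-GO | queues: N=0 E=0 S=0 W=0

N: empty
E: empty
S: empty
W: empty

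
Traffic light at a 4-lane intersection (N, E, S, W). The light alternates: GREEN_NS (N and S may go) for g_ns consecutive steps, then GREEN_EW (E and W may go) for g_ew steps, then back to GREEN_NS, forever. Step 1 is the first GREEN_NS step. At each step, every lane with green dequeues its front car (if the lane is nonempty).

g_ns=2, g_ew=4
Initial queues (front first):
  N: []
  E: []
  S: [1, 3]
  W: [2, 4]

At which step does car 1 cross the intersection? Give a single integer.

Step 1 [NS]: N:empty,E:wait,S:car1-GO,W:wait | queues: N=0 E=0 S=1 W=2
Step 2 [NS]: N:empty,E:wait,S:car3-GO,W:wait | queues: N=0 E=0 S=0 W=2
Step 3 [EW]: N:wait,E:empty,S:wait,W:car2-GO | queues: N=0 E=0 S=0 W=1
Step 4 [EW]: N:wait,E:empty,S:wait,W:car4-GO | queues: N=0 E=0 S=0 W=0
Car 1 crosses at step 1

1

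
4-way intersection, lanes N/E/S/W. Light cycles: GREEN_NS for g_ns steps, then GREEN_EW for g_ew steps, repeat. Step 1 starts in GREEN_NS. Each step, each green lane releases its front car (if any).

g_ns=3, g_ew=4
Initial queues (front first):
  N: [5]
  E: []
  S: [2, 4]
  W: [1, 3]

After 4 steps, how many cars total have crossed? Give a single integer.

Answer: 4

Derivation:
Step 1 [NS]: N:car5-GO,E:wait,S:car2-GO,W:wait | queues: N=0 E=0 S=1 W=2
Step 2 [NS]: N:empty,E:wait,S:car4-GO,W:wait | queues: N=0 E=0 S=0 W=2
Step 3 [NS]: N:empty,E:wait,S:empty,W:wait | queues: N=0 E=0 S=0 W=2
Step 4 [EW]: N:wait,E:empty,S:wait,W:car1-GO | queues: N=0 E=0 S=0 W=1
Cars crossed by step 4: 4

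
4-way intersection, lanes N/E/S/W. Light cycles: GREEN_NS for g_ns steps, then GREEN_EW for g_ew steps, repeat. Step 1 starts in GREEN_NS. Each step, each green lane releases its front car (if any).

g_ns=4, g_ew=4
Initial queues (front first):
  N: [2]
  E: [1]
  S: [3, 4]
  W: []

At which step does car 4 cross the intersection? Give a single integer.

Step 1 [NS]: N:car2-GO,E:wait,S:car3-GO,W:wait | queues: N=0 E=1 S=1 W=0
Step 2 [NS]: N:empty,E:wait,S:car4-GO,W:wait | queues: N=0 E=1 S=0 W=0
Step 3 [NS]: N:empty,E:wait,S:empty,W:wait | queues: N=0 E=1 S=0 W=0
Step 4 [NS]: N:empty,E:wait,S:empty,W:wait | queues: N=0 E=1 S=0 W=0
Step 5 [EW]: N:wait,E:car1-GO,S:wait,W:empty | queues: N=0 E=0 S=0 W=0
Car 4 crosses at step 2

2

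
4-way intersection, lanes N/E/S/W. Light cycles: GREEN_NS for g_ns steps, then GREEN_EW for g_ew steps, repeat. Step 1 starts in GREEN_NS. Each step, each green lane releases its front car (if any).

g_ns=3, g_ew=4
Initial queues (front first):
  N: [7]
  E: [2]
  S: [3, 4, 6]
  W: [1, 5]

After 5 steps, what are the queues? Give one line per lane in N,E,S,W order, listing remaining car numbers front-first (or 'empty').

Step 1 [NS]: N:car7-GO,E:wait,S:car3-GO,W:wait | queues: N=0 E=1 S=2 W=2
Step 2 [NS]: N:empty,E:wait,S:car4-GO,W:wait | queues: N=0 E=1 S=1 W=2
Step 3 [NS]: N:empty,E:wait,S:car6-GO,W:wait | queues: N=0 E=1 S=0 W=2
Step 4 [EW]: N:wait,E:car2-GO,S:wait,W:car1-GO | queues: N=0 E=0 S=0 W=1
Step 5 [EW]: N:wait,E:empty,S:wait,W:car5-GO | queues: N=0 E=0 S=0 W=0

N: empty
E: empty
S: empty
W: empty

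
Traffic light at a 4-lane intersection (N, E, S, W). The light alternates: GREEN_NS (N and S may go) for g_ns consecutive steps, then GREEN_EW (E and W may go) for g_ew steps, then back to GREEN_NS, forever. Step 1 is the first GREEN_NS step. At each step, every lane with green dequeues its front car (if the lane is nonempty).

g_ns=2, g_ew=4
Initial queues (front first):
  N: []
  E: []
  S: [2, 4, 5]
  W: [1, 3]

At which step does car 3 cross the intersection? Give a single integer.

Step 1 [NS]: N:empty,E:wait,S:car2-GO,W:wait | queues: N=0 E=0 S=2 W=2
Step 2 [NS]: N:empty,E:wait,S:car4-GO,W:wait | queues: N=0 E=0 S=1 W=2
Step 3 [EW]: N:wait,E:empty,S:wait,W:car1-GO | queues: N=0 E=0 S=1 W=1
Step 4 [EW]: N:wait,E:empty,S:wait,W:car3-GO | queues: N=0 E=0 S=1 W=0
Step 5 [EW]: N:wait,E:empty,S:wait,W:empty | queues: N=0 E=0 S=1 W=0
Step 6 [EW]: N:wait,E:empty,S:wait,W:empty | queues: N=0 E=0 S=1 W=0
Step 7 [NS]: N:empty,E:wait,S:car5-GO,W:wait | queues: N=0 E=0 S=0 W=0
Car 3 crosses at step 4

4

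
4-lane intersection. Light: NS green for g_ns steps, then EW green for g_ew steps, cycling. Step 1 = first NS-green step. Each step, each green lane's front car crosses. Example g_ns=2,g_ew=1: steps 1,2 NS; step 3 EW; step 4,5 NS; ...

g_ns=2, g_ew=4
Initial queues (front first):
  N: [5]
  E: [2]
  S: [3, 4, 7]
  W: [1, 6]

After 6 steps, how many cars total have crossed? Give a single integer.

Step 1 [NS]: N:car5-GO,E:wait,S:car3-GO,W:wait | queues: N=0 E=1 S=2 W=2
Step 2 [NS]: N:empty,E:wait,S:car4-GO,W:wait | queues: N=0 E=1 S=1 W=2
Step 3 [EW]: N:wait,E:car2-GO,S:wait,W:car1-GO | queues: N=0 E=0 S=1 W=1
Step 4 [EW]: N:wait,E:empty,S:wait,W:car6-GO | queues: N=0 E=0 S=1 W=0
Step 5 [EW]: N:wait,E:empty,S:wait,W:empty | queues: N=0 E=0 S=1 W=0
Step 6 [EW]: N:wait,E:empty,S:wait,W:empty | queues: N=0 E=0 S=1 W=0
Cars crossed by step 6: 6

Answer: 6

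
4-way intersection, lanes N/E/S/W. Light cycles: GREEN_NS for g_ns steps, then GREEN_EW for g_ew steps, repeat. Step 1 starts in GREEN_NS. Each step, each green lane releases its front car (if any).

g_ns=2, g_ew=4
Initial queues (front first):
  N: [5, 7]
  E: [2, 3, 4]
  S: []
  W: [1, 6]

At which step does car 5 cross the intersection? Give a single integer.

Step 1 [NS]: N:car5-GO,E:wait,S:empty,W:wait | queues: N=1 E=3 S=0 W=2
Step 2 [NS]: N:car7-GO,E:wait,S:empty,W:wait | queues: N=0 E=3 S=0 W=2
Step 3 [EW]: N:wait,E:car2-GO,S:wait,W:car1-GO | queues: N=0 E=2 S=0 W=1
Step 4 [EW]: N:wait,E:car3-GO,S:wait,W:car6-GO | queues: N=0 E=1 S=0 W=0
Step 5 [EW]: N:wait,E:car4-GO,S:wait,W:empty | queues: N=0 E=0 S=0 W=0
Car 5 crosses at step 1

1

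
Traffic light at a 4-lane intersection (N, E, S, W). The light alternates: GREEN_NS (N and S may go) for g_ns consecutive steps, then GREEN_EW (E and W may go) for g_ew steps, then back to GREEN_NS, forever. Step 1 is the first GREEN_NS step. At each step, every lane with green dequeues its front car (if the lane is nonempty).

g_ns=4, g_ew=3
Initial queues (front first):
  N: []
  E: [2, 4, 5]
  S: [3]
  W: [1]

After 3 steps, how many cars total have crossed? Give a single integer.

Answer: 1

Derivation:
Step 1 [NS]: N:empty,E:wait,S:car3-GO,W:wait | queues: N=0 E=3 S=0 W=1
Step 2 [NS]: N:empty,E:wait,S:empty,W:wait | queues: N=0 E=3 S=0 W=1
Step 3 [NS]: N:empty,E:wait,S:empty,W:wait | queues: N=0 E=3 S=0 W=1
Cars crossed by step 3: 1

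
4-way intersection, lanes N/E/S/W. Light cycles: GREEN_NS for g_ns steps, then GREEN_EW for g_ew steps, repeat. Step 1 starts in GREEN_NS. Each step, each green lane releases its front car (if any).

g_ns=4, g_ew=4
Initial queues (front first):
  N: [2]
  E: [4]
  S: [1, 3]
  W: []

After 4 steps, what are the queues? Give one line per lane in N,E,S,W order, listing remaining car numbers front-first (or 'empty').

Step 1 [NS]: N:car2-GO,E:wait,S:car1-GO,W:wait | queues: N=0 E=1 S=1 W=0
Step 2 [NS]: N:empty,E:wait,S:car3-GO,W:wait | queues: N=0 E=1 S=0 W=0
Step 3 [NS]: N:empty,E:wait,S:empty,W:wait | queues: N=0 E=1 S=0 W=0
Step 4 [NS]: N:empty,E:wait,S:empty,W:wait | queues: N=0 E=1 S=0 W=0

N: empty
E: 4
S: empty
W: empty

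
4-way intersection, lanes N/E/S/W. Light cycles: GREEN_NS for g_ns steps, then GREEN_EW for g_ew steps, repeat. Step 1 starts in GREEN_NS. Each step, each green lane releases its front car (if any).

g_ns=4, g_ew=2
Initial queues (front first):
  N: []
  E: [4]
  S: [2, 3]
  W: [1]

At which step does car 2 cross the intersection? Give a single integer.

Step 1 [NS]: N:empty,E:wait,S:car2-GO,W:wait | queues: N=0 E=1 S=1 W=1
Step 2 [NS]: N:empty,E:wait,S:car3-GO,W:wait | queues: N=0 E=1 S=0 W=1
Step 3 [NS]: N:empty,E:wait,S:empty,W:wait | queues: N=0 E=1 S=0 W=1
Step 4 [NS]: N:empty,E:wait,S:empty,W:wait | queues: N=0 E=1 S=0 W=1
Step 5 [EW]: N:wait,E:car4-GO,S:wait,W:car1-GO | queues: N=0 E=0 S=0 W=0
Car 2 crosses at step 1

1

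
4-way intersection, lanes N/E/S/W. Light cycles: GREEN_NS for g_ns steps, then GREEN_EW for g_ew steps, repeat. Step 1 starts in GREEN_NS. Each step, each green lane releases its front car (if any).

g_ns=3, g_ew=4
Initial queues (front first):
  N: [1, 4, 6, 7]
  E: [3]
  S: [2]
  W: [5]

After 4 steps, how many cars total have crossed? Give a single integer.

Step 1 [NS]: N:car1-GO,E:wait,S:car2-GO,W:wait | queues: N=3 E=1 S=0 W=1
Step 2 [NS]: N:car4-GO,E:wait,S:empty,W:wait | queues: N=2 E=1 S=0 W=1
Step 3 [NS]: N:car6-GO,E:wait,S:empty,W:wait | queues: N=1 E=1 S=0 W=1
Step 4 [EW]: N:wait,E:car3-GO,S:wait,W:car5-GO | queues: N=1 E=0 S=0 W=0
Cars crossed by step 4: 6

Answer: 6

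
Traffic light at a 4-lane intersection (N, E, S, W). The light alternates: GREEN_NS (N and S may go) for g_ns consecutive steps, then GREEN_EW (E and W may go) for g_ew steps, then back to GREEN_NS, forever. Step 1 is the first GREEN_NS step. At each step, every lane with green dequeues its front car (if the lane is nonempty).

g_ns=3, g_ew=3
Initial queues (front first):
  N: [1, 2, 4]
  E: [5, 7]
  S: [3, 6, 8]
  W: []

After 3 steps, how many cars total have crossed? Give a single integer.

Step 1 [NS]: N:car1-GO,E:wait,S:car3-GO,W:wait | queues: N=2 E=2 S=2 W=0
Step 2 [NS]: N:car2-GO,E:wait,S:car6-GO,W:wait | queues: N=1 E=2 S=1 W=0
Step 3 [NS]: N:car4-GO,E:wait,S:car8-GO,W:wait | queues: N=0 E=2 S=0 W=0
Cars crossed by step 3: 6

Answer: 6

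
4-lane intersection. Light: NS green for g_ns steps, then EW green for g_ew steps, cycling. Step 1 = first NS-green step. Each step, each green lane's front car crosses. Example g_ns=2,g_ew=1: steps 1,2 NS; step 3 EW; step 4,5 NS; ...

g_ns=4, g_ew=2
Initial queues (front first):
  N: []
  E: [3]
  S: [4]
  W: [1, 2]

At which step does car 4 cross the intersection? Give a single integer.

Step 1 [NS]: N:empty,E:wait,S:car4-GO,W:wait | queues: N=0 E=1 S=0 W=2
Step 2 [NS]: N:empty,E:wait,S:empty,W:wait | queues: N=0 E=1 S=0 W=2
Step 3 [NS]: N:empty,E:wait,S:empty,W:wait | queues: N=0 E=1 S=0 W=2
Step 4 [NS]: N:empty,E:wait,S:empty,W:wait | queues: N=0 E=1 S=0 W=2
Step 5 [EW]: N:wait,E:car3-GO,S:wait,W:car1-GO | queues: N=0 E=0 S=0 W=1
Step 6 [EW]: N:wait,E:empty,S:wait,W:car2-GO | queues: N=0 E=0 S=0 W=0
Car 4 crosses at step 1

1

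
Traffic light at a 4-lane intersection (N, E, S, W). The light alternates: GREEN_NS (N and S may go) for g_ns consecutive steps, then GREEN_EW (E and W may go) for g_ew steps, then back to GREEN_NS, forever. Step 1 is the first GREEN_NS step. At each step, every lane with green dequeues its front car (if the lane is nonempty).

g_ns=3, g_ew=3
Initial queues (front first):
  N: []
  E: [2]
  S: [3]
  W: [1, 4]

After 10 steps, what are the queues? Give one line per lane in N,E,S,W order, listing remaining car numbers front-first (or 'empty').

Step 1 [NS]: N:empty,E:wait,S:car3-GO,W:wait | queues: N=0 E=1 S=0 W=2
Step 2 [NS]: N:empty,E:wait,S:empty,W:wait | queues: N=0 E=1 S=0 W=2
Step 3 [NS]: N:empty,E:wait,S:empty,W:wait | queues: N=0 E=1 S=0 W=2
Step 4 [EW]: N:wait,E:car2-GO,S:wait,W:car1-GO | queues: N=0 E=0 S=0 W=1
Step 5 [EW]: N:wait,E:empty,S:wait,W:car4-GO | queues: N=0 E=0 S=0 W=0

N: empty
E: empty
S: empty
W: empty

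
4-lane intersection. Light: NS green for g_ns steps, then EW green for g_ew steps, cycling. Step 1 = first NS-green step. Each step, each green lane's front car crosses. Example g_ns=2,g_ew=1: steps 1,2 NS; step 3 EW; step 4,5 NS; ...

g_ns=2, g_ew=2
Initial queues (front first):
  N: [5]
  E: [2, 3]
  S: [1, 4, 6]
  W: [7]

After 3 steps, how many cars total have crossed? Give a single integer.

Answer: 5

Derivation:
Step 1 [NS]: N:car5-GO,E:wait,S:car1-GO,W:wait | queues: N=0 E=2 S=2 W=1
Step 2 [NS]: N:empty,E:wait,S:car4-GO,W:wait | queues: N=0 E=2 S=1 W=1
Step 3 [EW]: N:wait,E:car2-GO,S:wait,W:car7-GO | queues: N=0 E=1 S=1 W=0
Cars crossed by step 3: 5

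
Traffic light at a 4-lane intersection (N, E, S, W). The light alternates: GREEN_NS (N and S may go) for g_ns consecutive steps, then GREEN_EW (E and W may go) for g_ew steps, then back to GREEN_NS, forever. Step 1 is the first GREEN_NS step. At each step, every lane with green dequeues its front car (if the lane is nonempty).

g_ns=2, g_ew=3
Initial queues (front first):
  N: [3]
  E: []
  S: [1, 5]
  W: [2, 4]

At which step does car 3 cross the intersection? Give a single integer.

Step 1 [NS]: N:car3-GO,E:wait,S:car1-GO,W:wait | queues: N=0 E=0 S=1 W=2
Step 2 [NS]: N:empty,E:wait,S:car5-GO,W:wait | queues: N=0 E=0 S=0 W=2
Step 3 [EW]: N:wait,E:empty,S:wait,W:car2-GO | queues: N=0 E=0 S=0 W=1
Step 4 [EW]: N:wait,E:empty,S:wait,W:car4-GO | queues: N=0 E=0 S=0 W=0
Car 3 crosses at step 1

1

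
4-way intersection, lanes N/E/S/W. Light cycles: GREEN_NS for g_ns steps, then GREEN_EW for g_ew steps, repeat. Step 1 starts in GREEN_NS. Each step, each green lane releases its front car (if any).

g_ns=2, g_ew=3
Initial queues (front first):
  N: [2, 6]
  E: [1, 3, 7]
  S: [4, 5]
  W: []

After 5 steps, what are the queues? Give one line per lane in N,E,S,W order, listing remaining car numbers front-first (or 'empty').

Step 1 [NS]: N:car2-GO,E:wait,S:car4-GO,W:wait | queues: N=1 E=3 S=1 W=0
Step 2 [NS]: N:car6-GO,E:wait,S:car5-GO,W:wait | queues: N=0 E=3 S=0 W=0
Step 3 [EW]: N:wait,E:car1-GO,S:wait,W:empty | queues: N=0 E=2 S=0 W=0
Step 4 [EW]: N:wait,E:car3-GO,S:wait,W:empty | queues: N=0 E=1 S=0 W=0
Step 5 [EW]: N:wait,E:car7-GO,S:wait,W:empty | queues: N=0 E=0 S=0 W=0

N: empty
E: empty
S: empty
W: empty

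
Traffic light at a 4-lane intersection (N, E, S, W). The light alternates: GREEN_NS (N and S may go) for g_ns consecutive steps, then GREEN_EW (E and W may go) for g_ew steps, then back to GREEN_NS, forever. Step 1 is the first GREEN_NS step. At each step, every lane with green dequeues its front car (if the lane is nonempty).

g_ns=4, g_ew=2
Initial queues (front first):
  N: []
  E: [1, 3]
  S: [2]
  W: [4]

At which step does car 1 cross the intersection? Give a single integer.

Step 1 [NS]: N:empty,E:wait,S:car2-GO,W:wait | queues: N=0 E=2 S=0 W=1
Step 2 [NS]: N:empty,E:wait,S:empty,W:wait | queues: N=0 E=2 S=0 W=1
Step 3 [NS]: N:empty,E:wait,S:empty,W:wait | queues: N=0 E=2 S=0 W=1
Step 4 [NS]: N:empty,E:wait,S:empty,W:wait | queues: N=0 E=2 S=0 W=1
Step 5 [EW]: N:wait,E:car1-GO,S:wait,W:car4-GO | queues: N=0 E=1 S=0 W=0
Step 6 [EW]: N:wait,E:car3-GO,S:wait,W:empty | queues: N=0 E=0 S=0 W=0
Car 1 crosses at step 5

5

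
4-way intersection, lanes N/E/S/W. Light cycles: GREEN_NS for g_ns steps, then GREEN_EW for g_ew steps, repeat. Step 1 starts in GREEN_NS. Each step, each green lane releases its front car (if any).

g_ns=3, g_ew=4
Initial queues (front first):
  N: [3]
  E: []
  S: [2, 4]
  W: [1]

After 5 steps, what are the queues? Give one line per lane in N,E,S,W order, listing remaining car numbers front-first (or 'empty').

Step 1 [NS]: N:car3-GO,E:wait,S:car2-GO,W:wait | queues: N=0 E=0 S=1 W=1
Step 2 [NS]: N:empty,E:wait,S:car4-GO,W:wait | queues: N=0 E=0 S=0 W=1
Step 3 [NS]: N:empty,E:wait,S:empty,W:wait | queues: N=0 E=0 S=0 W=1
Step 4 [EW]: N:wait,E:empty,S:wait,W:car1-GO | queues: N=0 E=0 S=0 W=0

N: empty
E: empty
S: empty
W: empty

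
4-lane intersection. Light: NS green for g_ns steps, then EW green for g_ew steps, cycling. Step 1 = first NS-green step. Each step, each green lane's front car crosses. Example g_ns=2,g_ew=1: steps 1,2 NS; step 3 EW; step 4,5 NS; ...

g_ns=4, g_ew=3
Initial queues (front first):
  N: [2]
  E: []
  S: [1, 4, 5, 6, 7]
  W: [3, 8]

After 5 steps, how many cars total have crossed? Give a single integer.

Answer: 6

Derivation:
Step 1 [NS]: N:car2-GO,E:wait,S:car1-GO,W:wait | queues: N=0 E=0 S=4 W=2
Step 2 [NS]: N:empty,E:wait,S:car4-GO,W:wait | queues: N=0 E=0 S=3 W=2
Step 3 [NS]: N:empty,E:wait,S:car5-GO,W:wait | queues: N=0 E=0 S=2 W=2
Step 4 [NS]: N:empty,E:wait,S:car6-GO,W:wait | queues: N=0 E=0 S=1 W=2
Step 5 [EW]: N:wait,E:empty,S:wait,W:car3-GO | queues: N=0 E=0 S=1 W=1
Cars crossed by step 5: 6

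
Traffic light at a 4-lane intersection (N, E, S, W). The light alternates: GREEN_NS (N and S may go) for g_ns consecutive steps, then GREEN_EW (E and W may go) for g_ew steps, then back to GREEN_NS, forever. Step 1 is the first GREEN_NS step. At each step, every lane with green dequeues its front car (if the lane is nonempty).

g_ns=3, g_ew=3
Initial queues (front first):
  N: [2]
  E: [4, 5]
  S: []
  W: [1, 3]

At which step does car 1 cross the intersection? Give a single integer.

Step 1 [NS]: N:car2-GO,E:wait,S:empty,W:wait | queues: N=0 E=2 S=0 W=2
Step 2 [NS]: N:empty,E:wait,S:empty,W:wait | queues: N=0 E=2 S=0 W=2
Step 3 [NS]: N:empty,E:wait,S:empty,W:wait | queues: N=0 E=2 S=0 W=2
Step 4 [EW]: N:wait,E:car4-GO,S:wait,W:car1-GO | queues: N=0 E=1 S=0 W=1
Step 5 [EW]: N:wait,E:car5-GO,S:wait,W:car3-GO | queues: N=0 E=0 S=0 W=0
Car 1 crosses at step 4

4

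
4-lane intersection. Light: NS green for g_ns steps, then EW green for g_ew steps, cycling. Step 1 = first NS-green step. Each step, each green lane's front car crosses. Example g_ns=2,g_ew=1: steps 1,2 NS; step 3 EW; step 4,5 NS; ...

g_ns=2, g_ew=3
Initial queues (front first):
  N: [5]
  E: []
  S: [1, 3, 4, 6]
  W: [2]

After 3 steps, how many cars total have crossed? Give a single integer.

Step 1 [NS]: N:car5-GO,E:wait,S:car1-GO,W:wait | queues: N=0 E=0 S=3 W=1
Step 2 [NS]: N:empty,E:wait,S:car3-GO,W:wait | queues: N=0 E=0 S=2 W=1
Step 3 [EW]: N:wait,E:empty,S:wait,W:car2-GO | queues: N=0 E=0 S=2 W=0
Cars crossed by step 3: 4

Answer: 4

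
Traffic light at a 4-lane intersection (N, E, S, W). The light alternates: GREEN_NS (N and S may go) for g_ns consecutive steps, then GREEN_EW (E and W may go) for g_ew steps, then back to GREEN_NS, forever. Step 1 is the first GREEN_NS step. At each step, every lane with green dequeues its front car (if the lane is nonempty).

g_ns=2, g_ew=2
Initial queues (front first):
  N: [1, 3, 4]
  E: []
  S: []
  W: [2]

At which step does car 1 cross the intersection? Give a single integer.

Step 1 [NS]: N:car1-GO,E:wait,S:empty,W:wait | queues: N=2 E=0 S=0 W=1
Step 2 [NS]: N:car3-GO,E:wait,S:empty,W:wait | queues: N=1 E=0 S=0 W=1
Step 3 [EW]: N:wait,E:empty,S:wait,W:car2-GO | queues: N=1 E=0 S=0 W=0
Step 4 [EW]: N:wait,E:empty,S:wait,W:empty | queues: N=1 E=0 S=0 W=0
Step 5 [NS]: N:car4-GO,E:wait,S:empty,W:wait | queues: N=0 E=0 S=0 W=0
Car 1 crosses at step 1

1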